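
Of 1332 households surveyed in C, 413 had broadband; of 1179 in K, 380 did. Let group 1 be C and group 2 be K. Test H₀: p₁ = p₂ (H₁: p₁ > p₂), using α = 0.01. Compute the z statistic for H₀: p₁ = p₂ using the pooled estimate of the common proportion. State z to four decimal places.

p̂₁ = 413/1332 = 0.310060, p̂₂ = 380/1179 = 0.322307.
Pooled p̂ = (413+380)/(1332+1179) = 793/2511 = 0.315810.
SE = √(p̂(1−p̂)(1/n₁+1/n₂)) = √(0.315810·0.684190·0.00159893) = √(0.000345487) = 0.018587.
z = (0.310060 − 0.322307)/0.018587 = -0.012247/0.018587 = -0.6589.
p-value = P(Z > -0.659) ≈ 0.7450, so at α = 0.01 we fail to reject H₀.

z = -0.6589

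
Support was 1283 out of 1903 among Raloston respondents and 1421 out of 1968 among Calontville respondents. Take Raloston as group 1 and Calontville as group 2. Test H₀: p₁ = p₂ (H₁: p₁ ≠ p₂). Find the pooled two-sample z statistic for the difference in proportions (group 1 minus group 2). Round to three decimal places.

z = -3.244

p̂₁ = 1283/1903 = 0.67420, p̂₂ = 1421/1968 = 0.72205.
Pooled p̂ = (1283+1421)/(1903+1968) = 2704/3871 = 0.69853.
SE = √(0.210587 × 0.00103362) = 0.01475.
z = (0.67420 − 0.72205)/0.01475 = -0.04785/0.01475 = -3.244.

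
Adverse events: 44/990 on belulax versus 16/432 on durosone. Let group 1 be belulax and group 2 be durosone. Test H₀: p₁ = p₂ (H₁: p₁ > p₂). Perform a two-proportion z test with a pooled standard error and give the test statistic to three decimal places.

z = 0.639

p̂₁ = 44/990 = 0.044444, p̂₂ = 16/432 = 0.037037.
Pooled p̂ = (44+16)/(990+432) = 60/1422 = 0.042194.
SE = √(p̂(1−p̂)(1/n₁+1/n₂)) = √(0.042194·0.957806·0.00332492) = √(0.000134372) = 0.011592.
z = (0.044444 − 0.037037)/0.011592 = 0.007407/0.011592 = 0.639.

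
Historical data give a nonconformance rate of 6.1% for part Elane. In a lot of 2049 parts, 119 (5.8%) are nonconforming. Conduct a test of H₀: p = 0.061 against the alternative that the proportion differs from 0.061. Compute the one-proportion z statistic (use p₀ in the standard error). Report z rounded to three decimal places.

z = -0.553

p̂ = 119/2049 = 0.058077.
Under H₀, SE = √(0.061·0.939/2049) = √(2.79546e-05) = 0.005287.
z = (0.058077 − 0.061)/0.005287 = -0.002923/0.005287 = -0.553.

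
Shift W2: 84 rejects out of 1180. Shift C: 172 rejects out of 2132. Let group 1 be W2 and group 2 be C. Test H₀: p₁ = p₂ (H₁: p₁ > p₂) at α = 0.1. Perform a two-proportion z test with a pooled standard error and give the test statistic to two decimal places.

z = -0.98

p̂₁ = 84/1180 ≈ 0.0712, p̂₂ = 172/2132 ≈ 0.0807.
Pooled p̂ = (84+172)/(1180+2132) = 256/3312 = 0.0773.
SE = √(0.0713202 × 0.0013165) = 0.0097.
z = (0.0712 − 0.0807)/0.0097 = -0.0095/0.0097 = -0.98.
p-value = P(Z > -0.979) ≈ 0.8363, so at α = 0.1 we fail to reject H₀.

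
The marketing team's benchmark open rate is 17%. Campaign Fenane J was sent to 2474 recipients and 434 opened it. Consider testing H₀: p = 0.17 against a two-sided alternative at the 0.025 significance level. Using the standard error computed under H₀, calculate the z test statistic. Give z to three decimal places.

p̂ = 434/2474 ≈ 0.17542.
SE = √(p₀(1−p₀)/n) = √(0.1411/2474) = 0.00755.
z = (0.17542 − 0.17)/0.00755 = 0.00542/0.00755 = 0.718.
p-value = 2·P(Z > 0.718) ≈ 0.4726. With α = 0.025, fail to reject H₀.

z = 0.718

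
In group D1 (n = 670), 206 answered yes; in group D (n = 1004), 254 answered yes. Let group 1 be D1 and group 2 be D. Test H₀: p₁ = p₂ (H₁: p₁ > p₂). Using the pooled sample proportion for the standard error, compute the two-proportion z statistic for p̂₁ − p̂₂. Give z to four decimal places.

z = 2.4462

p̂₁ = 206/670 = 0.307463, p̂₂ = 254/1004 = 0.252988.
Pooled p̂ = (206+254)/(670+1004) = 460/1674 = 0.274791.
SE = √(p̂(1−p̂)(1/n₁+1/n₂)) = √(0.274791·0.725209·0.00248855) = √(0.000495921) = 0.022269.
z = (0.307463 − 0.252988)/0.022269 = 0.054475/0.022269 = 2.4462.
p-value = P(Z > 2.446) ≈ 0.0072.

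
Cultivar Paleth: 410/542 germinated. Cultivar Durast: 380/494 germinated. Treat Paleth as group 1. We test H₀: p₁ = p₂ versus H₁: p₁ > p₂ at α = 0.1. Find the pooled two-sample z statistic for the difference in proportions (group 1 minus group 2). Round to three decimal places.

p̂₁ = 410/542 = 0.756458, p̂₂ = 380/494 = 0.769231.
Pooled p̂ = (410+380)/(542+494) = 790/1036 = 0.762548.
SE = √(p̂(1−p̂)(1/n₁+1/n₂)) = √(0.762548·0.237452·0.00386931) = √(0.00070061) = 0.026469.
z = (0.756458 − 0.769231)/0.026469 = -0.012773/0.026469 = -0.483.
p-value = P(Z > -0.483) ≈ 0.6853; since p > α = 0.1, fail to reject H₀.

z = -0.483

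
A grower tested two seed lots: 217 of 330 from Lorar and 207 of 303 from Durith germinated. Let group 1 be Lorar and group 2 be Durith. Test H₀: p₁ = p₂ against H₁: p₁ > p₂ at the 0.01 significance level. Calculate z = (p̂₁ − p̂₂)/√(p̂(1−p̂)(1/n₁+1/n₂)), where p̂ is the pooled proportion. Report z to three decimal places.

z = -0.684

p̂₁ = 217/330 ≈ 0.65758, p̂₂ = 207/303 ≈ 0.68317.
Pooled p̂ = (217+207)/(330+303) = 424/633 = 0.66983.
SE = √(p̂(1−p̂)(1/n₁+1/n₂)) = √(0.66983·0.33017·0.00633063) = √(0.00140008) = 0.03742.
z = (0.65758 − 0.68317)/0.03742 = -0.02559/0.03742 = -0.684.
p-value = P(Z > -0.684) ≈ 0.7530. With α = 0.01, fail to reject H₀.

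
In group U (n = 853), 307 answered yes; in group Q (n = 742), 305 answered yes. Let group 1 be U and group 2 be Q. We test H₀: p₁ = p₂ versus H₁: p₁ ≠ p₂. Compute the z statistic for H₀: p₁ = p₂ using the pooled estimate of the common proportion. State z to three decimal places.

p̂₁ = 307/853 ≈ 0.35991, p̂₂ = 305/742 ≈ 0.41105.
Pooled p̂ = (307+305)/(853+742) = 612/1595 = 0.38370.
SE = √(p̂(1−p̂)(1/n₁+1/n₂)) = √(0.38370·0.61630·0.00252004) = √(0.000595925) = 0.02441.
z = (0.35991 − 0.41105)/0.02441 = -0.05114/0.02441 = -2.095.
Two-sided p-value ≈ 2·Φ(−2.095) = 0.0362.

z = -2.095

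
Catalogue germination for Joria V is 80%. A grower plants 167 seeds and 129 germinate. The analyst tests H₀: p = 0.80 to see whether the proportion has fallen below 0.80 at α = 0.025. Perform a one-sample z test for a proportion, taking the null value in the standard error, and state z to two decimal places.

z = -0.89

p̂ = 129/167 = 0.7725.
SE = √(p₀(1−p₀)/n) = √(0.16/167) = 0.0310.
z = (0.7725 − 0.8)/0.0310 = -0.0275/0.0310 = -0.89.
p-value = P(Z < -0.890) ≈ 0.1868; since p > α = 0.025, fail to reject H₀.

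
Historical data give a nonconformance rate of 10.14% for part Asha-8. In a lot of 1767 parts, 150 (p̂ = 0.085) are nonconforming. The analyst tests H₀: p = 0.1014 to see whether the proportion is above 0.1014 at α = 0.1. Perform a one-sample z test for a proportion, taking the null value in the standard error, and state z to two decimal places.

z = -2.30

p̂ = 150/1767 = 0.08489.
SE = √(p₀(1−p₀)/n) = √(0.091118/1767) = 0.00718.
z = (0.08489 − 0.1014)/0.00718 = -0.01651/0.00718 = -2.30.
p-value = P(Z > -2.299) ≈ 0.9893. With α = 0.1, fail to reject H₀.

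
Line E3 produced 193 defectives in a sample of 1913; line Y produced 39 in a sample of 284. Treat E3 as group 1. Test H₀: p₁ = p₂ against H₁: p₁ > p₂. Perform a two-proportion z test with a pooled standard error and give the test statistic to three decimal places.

z = -1.864

p̂₁ = 193/1913 ≈ 0.10089, p̂₂ = 39/284 ≈ 0.13732.
Pooled p̂ = (193+39)/(1913+284) = 232/2197 = 0.10560.
SE = √(0.0944475 × 0.00404387) = 0.01954.
z = (0.10089 − 0.13732)/0.01954 = -0.03643/0.01954 = -1.864.
p-value = P(Z > -1.864) ≈ 0.9689.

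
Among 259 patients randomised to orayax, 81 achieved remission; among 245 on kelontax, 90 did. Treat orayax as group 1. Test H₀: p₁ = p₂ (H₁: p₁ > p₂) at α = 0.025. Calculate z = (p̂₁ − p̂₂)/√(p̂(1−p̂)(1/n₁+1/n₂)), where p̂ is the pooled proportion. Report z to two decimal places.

z = -1.29

p̂₁ = 81/259 = 0.3127, p̂₂ = 90/245 = 0.3673.
Pooled p̂ = (81+90)/(259+245) = 171/504 = 0.3393.
SE = √(0.224171 × 0.00794264) = 0.0422.
z = (0.3127 − 0.3673)/0.0422 = -0.0546/0.0422 = -1.29.
p-value = P(Z > -1.294) ≈ 0.9022. With α = 0.025, fail to reject H₀.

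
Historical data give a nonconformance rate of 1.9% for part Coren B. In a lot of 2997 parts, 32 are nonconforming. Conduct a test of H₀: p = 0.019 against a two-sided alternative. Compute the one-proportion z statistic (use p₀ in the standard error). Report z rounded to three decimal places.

z = -3.337

p̂ = 32/2997 ≈ 0.010677.
Under H₀, SE = √(0.019·0.981/2997) = √(6.21922e-06) = 0.002494.
z = (0.010677 − 0.019)/0.002494 = -0.008323/0.002494 = -3.337.
Two-sided p-value ≈ 2·Φ(−3.337) = 0.0008.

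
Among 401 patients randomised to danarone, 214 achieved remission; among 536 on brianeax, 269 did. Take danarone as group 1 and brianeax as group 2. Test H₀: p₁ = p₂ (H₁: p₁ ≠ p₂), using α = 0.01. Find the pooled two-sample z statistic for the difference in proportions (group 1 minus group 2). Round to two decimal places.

z = 0.96

p̂₁ = 214/401 ≈ 0.5337, p̂₂ = 269/536 ≈ 0.5019.
Pooled p̂ = (214+269)/(401+536) = 483/937 = 0.5155.
SE = √(0.249761 × 0.00435944) = 0.0330.
z = (0.5337 − 0.5019)/0.0330 = 0.0318/0.0330 = 0.96.
p-value = 2·P(Z > 0.964) ≈ 0.3352. With α = 0.01, fail to reject H₀.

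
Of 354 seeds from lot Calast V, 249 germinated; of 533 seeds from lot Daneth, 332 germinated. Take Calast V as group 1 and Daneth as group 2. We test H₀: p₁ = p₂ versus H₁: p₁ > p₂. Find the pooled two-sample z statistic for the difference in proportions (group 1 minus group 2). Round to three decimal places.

p̂₁ = 249/354 = 0.70339, p̂₂ = 332/533 = 0.62289.
Pooled p̂ = (249+332)/(354+533) = 581/887 = 0.65502.
SE = √(0.22597 × 0.00470103) = 0.03259.
z = (0.70339 − 0.62289)/0.03259 = 0.08050/0.03259 = 2.470.

z = 2.470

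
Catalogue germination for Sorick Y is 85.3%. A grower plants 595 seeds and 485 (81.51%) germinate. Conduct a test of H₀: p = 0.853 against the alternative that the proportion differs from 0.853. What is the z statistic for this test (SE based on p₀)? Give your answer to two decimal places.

z = -2.61

p̂ = 485/595 = 0.8151.
SE = √(p₀(1−p₀)/n) = √(0.12539/595) = 0.0145.
z = (0.8151 − 0.853)/0.0145 = -0.0379/0.0145 = -2.61.
p-value = 2·P(Z > 2.609) ≈ 0.0091.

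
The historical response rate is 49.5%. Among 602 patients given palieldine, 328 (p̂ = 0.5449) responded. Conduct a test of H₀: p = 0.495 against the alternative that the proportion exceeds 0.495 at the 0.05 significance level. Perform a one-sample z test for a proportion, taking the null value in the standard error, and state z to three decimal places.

z = 2.446

p̂ = 328/602 = 0.54485.
Standard error under H₀: √(0.495×0.505/602) = 0.02038.
z = (0.54485 − 0.495)/0.02038 = 0.04985/0.02038 = 2.446.
p-value = P(Z > 2.446) ≈ 0.0072; since p < α = 0.05, reject H₀.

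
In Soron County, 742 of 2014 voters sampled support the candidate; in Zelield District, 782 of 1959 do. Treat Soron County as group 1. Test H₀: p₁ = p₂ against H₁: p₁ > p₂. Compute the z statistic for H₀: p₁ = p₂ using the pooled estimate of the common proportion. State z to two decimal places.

p̂₁ = 742/2014 = 0.36842, p̂₂ = 782/1959 = 0.39918.
Pooled p̂ = (742+782)/(2014+1959) = 1524/3973 = 0.38359.
SE = √(0.236449 × 0.00100699) = 0.01543.
z = (0.36842 − 0.39918)/0.01543 = -0.03076/0.01543 = -1.99.

z = -1.99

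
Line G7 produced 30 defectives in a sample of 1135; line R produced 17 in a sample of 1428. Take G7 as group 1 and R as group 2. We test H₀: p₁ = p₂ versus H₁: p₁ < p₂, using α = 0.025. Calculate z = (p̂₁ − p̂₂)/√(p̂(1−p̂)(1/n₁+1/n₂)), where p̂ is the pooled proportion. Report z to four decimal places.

z = 2.7227

p̂₁ = 30/1135 ≈ 0.0264317, p̂₂ = 17/1428 ≈ 0.0119048.
Pooled p̂ = (30+17)/(1135+1428) = 47/2563 = 0.0183379.
SE = √(0.0180016 × 0.00158134) = 0.0053354.
z = (0.0264317 − 0.0119048)/0.0053354 = 0.0145269/0.0053354 = 2.7227.
p-value = P(Z < 2.723) ≈ 0.9968, so at α = 0.025 we fail to reject H₀.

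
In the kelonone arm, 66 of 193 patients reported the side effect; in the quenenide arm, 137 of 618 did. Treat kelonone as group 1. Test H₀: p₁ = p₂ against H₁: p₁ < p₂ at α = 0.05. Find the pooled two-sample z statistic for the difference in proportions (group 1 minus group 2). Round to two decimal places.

z = 3.37

p̂₁ = 66/193 = 0.3420, p̂₂ = 137/618 = 0.2217.
Pooled p̂ = (66+137)/(193+618) = 203/811 = 0.2503.
SE = √(0.187654 × 0.00679947) = 0.0357.
z = (0.3420 − 0.2217)/0.0357 = 0.1203/0.0357 = 3.37.
p-value = P(Z < 3.367) ≈ 0.9996. With α = 0.05, fail to reject H₀.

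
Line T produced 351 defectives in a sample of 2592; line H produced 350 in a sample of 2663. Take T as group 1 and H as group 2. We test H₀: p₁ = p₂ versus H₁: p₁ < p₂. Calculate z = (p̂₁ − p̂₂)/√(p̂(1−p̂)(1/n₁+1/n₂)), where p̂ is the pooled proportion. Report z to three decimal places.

p̂₁ = 351/2592 = 0.13542, p̂₂ = 350/2663 = 0.13143.
Pooled p̂ = (351+350)/(2592+2663) = 701/5255 = 0.13340.
SE = √(p̂(1−p̂)(1/n₁+1/n₂)) = √(0.13340·0.86660·0.000761319) = √(8.801e-05) = 0.00938.
z = (0.13542 − 0.13143)/0.00938 = 0.00399/0.00938 = 0.425.
p-value = P(Z < 0.425) ≈ 0.6645.

z = 0.425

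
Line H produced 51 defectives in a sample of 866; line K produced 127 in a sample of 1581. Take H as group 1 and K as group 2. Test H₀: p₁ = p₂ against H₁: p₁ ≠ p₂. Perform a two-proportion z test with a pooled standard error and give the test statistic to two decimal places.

p̂₁ = 51/866 ≈ 0.0589, p̂₂ = 127/1581 ≈ 0.0803.
Pooled p̂ = (51+127)/(866+1581) = 178/2447 = 0.0727.
SE = √(0.0674507 × 0.00178725) = 0.0110.
z = (0.0589 − 0.0803)/0.0110 = -0.0214/0.0110 = -1.95.

z = -1.95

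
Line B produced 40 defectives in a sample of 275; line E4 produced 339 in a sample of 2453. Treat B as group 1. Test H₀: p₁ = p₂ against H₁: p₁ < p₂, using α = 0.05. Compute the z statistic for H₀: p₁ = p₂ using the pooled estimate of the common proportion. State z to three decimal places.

z = 0.330

p̂₁ = 40/275 = 0.14545, p̂₂ = 339/2453 = 0.13820.
Pooled p̂ = (40+339)/(275+2453) = 379/2728 = 0.13893.
SE = √(0.119628 × 0.00404403) = 0.02199.
z = (0.14545 − 0.13820)/0.02199 = 0.00725/0.02199 = 0.330.
p-value = P(Z < 0.330) ≈ 0.6293; since p > α = 0.05, fail to reject H₀.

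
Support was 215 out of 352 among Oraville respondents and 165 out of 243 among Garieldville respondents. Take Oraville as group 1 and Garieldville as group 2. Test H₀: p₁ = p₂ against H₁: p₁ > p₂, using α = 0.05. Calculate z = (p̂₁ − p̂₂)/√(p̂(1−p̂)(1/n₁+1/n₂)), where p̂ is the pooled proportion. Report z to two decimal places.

p̂₁ = 215/352 ≈ 0.6108, p̂₂ = 165/243 ≈ 0.6790.
Pooled p̂ = (215+165)/(352+243) = 380/595 = 0.6387.
SE = √(p̂(1−p̂)(1/n₁+1/n₂)) = √(0.6387·0.3613·0.00695614) = √(0.0016053) = 0.0401.
z = (0.6108 − 0.6790)/0.0401 = -0.0682/0.0401 = -1.70.
p-value = P(Z > -1.703) ≈ 0.9557, so at α = 0.05 we fail to reject H₀.

z = -1.70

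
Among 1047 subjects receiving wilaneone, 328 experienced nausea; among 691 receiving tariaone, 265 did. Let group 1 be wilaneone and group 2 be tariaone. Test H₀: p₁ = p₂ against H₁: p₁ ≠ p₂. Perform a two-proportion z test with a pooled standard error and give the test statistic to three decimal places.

z = -3.022

p̂₁ = 328/1047 = 0.31328, p̂₂ = 265/691 = 0.38350.
Pooled p̂ = (328+265)/(1047+691) = 593/1738 = 0.34120.
SE = √(p̂(1−p̂)(1/n₁+1/n₂)) = √(0.34120·0.65880·0.00240229) = √(0.00053999) = 0.02324.
z = (0.31328 − 0.38350)/0.02324 = -0.07022/0.02324 = -3.022.
Two-sided p-value ≈ 2·Φ(−3.022) = 0.0025.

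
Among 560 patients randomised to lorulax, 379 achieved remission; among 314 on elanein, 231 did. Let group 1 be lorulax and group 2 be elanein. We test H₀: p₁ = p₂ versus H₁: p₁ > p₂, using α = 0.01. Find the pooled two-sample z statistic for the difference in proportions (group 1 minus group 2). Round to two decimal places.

p̂₁ = 379/560 = 0.6768, p̂₂ = 231/314 = 0.7357.
Pooled p̂ = (379+231)/(560+314) = 610/874 = 0.6979.
SE = √(0.21082 × 0.00497043) = 0.0324.
z = (0.6768 − 0.7357)/0.0324 = -0.0589/0.0324 = -1.82.
p-value = P(Z > -1.819) ≈ 0.9655, so at α = 0.01 we fail to reject H₀.

z = -1.82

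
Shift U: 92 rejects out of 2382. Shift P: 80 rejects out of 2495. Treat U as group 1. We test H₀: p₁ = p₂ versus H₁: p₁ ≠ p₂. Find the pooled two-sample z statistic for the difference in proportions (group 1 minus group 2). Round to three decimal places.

z = 1.241

p̂₁ = 92/2382 ≈ 0.038623, p̂₂ = 80/2495 ≈ 0.032064.
Pooled p̂ = (92+80)/(2382+2495) = 172/4877 = 0.035268.
SE = √(p̂(1−p̂)(1/n₁+1/n₂)) = √(0.035268·0.964732·0.000820617) = √(2.79205e-05) = 0.005284.
z = (0.038623 − 0.032064)/0.005284 = 0.006559/0.005284 = 1.241.
Two-sided p-value ≈ 2·Φ(−1.241) = 0.2145.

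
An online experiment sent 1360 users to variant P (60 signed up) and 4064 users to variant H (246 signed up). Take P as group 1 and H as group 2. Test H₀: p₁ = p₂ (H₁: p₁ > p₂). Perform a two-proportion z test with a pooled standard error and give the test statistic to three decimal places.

p̂₁ = 60/1360 ≈ 0.044118, p̂₂ = 246/4064 ≈ 0.060531.
Pooled p̂ = (60+246)/(1360+4064) = 306/5424 = 0.056416.
SE = √(p̂(1−p̂)(1/n₁+1/n₂)) = √(0.056416·0.943584·0.000981357) = √(5.22408e-05) = 0.007228.
z = (0.044118 − 0.060531)/0.007228 = -0.016413/0.007228 = -2.271.

z = -2.271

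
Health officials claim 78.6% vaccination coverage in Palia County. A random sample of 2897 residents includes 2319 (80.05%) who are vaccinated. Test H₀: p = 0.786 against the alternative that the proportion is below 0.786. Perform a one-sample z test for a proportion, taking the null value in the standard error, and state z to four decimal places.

z = 1.9007

p̂ = 2319/2897 ≈ 0.800483.
Standard error under H₀: √(0.786×0.214/2897) = 0.007620.
z = (0.800483 − 0.786)/0.007620 = 0.014483/0.007620 = 1.9007.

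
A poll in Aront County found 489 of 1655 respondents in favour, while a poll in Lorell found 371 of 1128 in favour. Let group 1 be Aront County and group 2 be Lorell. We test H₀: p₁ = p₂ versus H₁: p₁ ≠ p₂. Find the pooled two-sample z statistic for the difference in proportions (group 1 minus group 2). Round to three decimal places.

z = -1.874

p̂₁ = 489/1655 ≈ 0.29547, p̂₂ = 371/1128 ≈ 0.32890.
Pooled p̂ = (489+371)/(1655+1128) = 860/2783 = 0.30902.
SE = √(0.213526 × 0.00149075) = 0.01784.
z = (0.29547 − 0.32890)/0.01784 = -0.03343/0.01784 = -1.874.
Two-sided p-value ≈ 2·Φ(−1.874) = 0.0609.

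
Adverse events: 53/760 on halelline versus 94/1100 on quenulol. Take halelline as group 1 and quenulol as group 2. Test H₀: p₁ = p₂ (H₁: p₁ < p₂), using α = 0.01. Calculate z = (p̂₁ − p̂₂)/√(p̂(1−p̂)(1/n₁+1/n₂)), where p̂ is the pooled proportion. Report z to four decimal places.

p̂₁ = 53/760 = 0.069737, p̂₂ = 94/1100 = 0.085455.
Pooled p̂ = (53+94)/(760+1100) = 147/1860 = 0.079032.
SE = √(p̂(1−p̂)(1/n₁+1/n₂)) = √(0.079032·0.920968·0.00222488) = √(0.000161941) = 0.012726.
z = (0.069737 − 0.085455)/0.012726 = -0.015718/0.012726 = -1.2351.
p-value = P(Z < -1.235) ≈ 0.1084, so at α = 0.01 we fail to reject H₀.

z = -1.2351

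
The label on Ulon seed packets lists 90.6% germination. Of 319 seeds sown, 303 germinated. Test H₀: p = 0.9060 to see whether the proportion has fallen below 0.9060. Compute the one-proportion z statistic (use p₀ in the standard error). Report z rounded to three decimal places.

z = 2.683

p̂ = 303/319 = 0.94984.
Under H₀, SE = √(0.906·0.094/319) = √(0.000266972) = 0.01634.
z = (0.94984 − 0.906)/0.01634 = 0.04384/0.01634 = 2.683.
p-value = P(Z < 2.683) ≈ 0.9964.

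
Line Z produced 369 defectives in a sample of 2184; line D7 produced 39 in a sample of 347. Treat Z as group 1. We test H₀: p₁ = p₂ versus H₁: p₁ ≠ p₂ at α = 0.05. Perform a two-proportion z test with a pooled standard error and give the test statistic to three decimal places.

p̂₁ = 369/2184 ≈ 0.16896, p̂₂ = 39/347 ≈ 0.11239.
Pooled p̂ = (369+39)/(2184+347) = 408/2531 = 0.16120.
SE = √(p̂(1−p̂)(1/n₁+1/n₂)) = √(0.16120·0.83880·0.00333972) = √(0.000451581) = 0.02125.
z = (0.16896 − 0.11239)/0.02125 = 0.05657/0.02125 = 2.662.
Two-sided p-value ≈ 2·Φ(−2.662) = 0.0078, so at α = 0.05 we reject H₀.

z = 2.662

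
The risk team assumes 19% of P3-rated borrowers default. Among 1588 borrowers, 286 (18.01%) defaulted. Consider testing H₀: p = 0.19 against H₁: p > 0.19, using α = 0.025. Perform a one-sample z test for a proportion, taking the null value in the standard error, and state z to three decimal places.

p̂ = 286/1588 = 0.18010.
Under H₀, SE = √(0.19·0.81/1588) = √(9.69144e-05) = 0.00984.
z = (0.18010 − 0.19)/0.00984 = -0.00990/0.00984 = -1.006.
p-value = P(Z > -1.006) ≈ 0.8427; since p > α = 0.025, fail to reject H₀.

z = -1.006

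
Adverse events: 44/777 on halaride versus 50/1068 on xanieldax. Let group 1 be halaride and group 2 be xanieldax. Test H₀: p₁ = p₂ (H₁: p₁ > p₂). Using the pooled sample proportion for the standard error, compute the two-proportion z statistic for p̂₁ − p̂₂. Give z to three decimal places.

p̂₁ = 44/777 ≈ 0.05663, p̂₂ = 50/1068 ≈ 0.04682.
Pooled p̂ = (44+50)/(777+1068) = 94/1845 = 0.05095.
SE = √(0.0483528 × 0.00222333) = 0.01037.
z = (0.05663 − 0.04682)/0.01037 = 0.00981/0.01037 = 0.946.

z = 0.946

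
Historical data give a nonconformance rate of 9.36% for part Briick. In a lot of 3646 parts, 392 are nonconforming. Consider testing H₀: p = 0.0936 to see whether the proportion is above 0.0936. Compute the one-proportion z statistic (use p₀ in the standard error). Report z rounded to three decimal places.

p̂ = 392/3646 = 0.107515.
Under H₀, SE = √(0.0936·0.9064/3646) = √(2.32691e-05) = 0.004824.
z = (0.107515 − 0.0936)/0.004824 = 0.013915/0.004824 = 2.885.
p-value = P(Z > 2.885) ≈ 0.0020.

z = 2.885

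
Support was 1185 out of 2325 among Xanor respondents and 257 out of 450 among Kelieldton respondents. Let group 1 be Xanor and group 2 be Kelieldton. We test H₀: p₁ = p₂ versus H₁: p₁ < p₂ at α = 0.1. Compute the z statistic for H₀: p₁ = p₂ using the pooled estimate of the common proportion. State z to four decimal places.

p̂₁ = 1185/2325 ≈ 0.5096774, p̂₂ = 257/450 ≈ 0.5711111.
Pooled p̂ = (1185+257)/(2325+450) = 1442/2775 = 0.5196396.
SE = √(p̂(1−p̂)(1/n₁+1/n₂)) = √(0.5196396·0.4803604·0.00265233) = √(0.000662059) = 0.0257305.
z = (0.5096774 − 0.5711111)/0.0257305 = -0.0614337/0.0257305 = -2.3876.
p-value = P(Z < -2.388) ≈ 0.0085, so at α = 0.1 we reject H₀.

z = -2.3876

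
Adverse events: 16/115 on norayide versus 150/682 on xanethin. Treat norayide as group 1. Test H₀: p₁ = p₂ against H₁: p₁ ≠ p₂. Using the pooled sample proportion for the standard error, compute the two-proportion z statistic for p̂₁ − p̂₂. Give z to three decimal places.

z = -1.974

p̂₁ = 16/115 ≈ 0.13913, p̂₂ = 150/682 ≈ 0.21994.
Pooled p̂ = (16+150)/(115+682) = 166/797 = 0.20828.
SE = √(p̂(1−p̂)(1/n₁+1/n₂)) = √(0.20828·0.79172·0.0101619) = √(0.0016757) = 0.04094.
z = (0.13913 − 0.21994)/0.04094 = -0.08081/0.04094 = -1.974.
p-value = 2·P(Z > 1.974) ≈ 0.0484.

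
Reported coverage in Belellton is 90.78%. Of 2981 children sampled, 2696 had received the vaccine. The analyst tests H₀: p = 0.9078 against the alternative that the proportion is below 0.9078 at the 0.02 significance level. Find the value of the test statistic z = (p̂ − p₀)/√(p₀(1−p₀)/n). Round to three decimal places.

p̂ = 2696/2981 = 0.90439.
SE = √(p₀(1−p₀)/n) = √(0.083699/2981) = 0.00530.
z = (0.90439 − 0.9078)/0.00530 = -0.00341/0.00530 = -0.643.
p-value = P(Z < -0.643) ≈ 0.2602. With α = 0.02, fail to reject H₀.

z = -0.643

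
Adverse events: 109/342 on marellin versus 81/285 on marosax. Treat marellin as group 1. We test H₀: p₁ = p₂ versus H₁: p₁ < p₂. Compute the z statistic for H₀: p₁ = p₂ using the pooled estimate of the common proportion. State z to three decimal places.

p̂₁ = 109/342 ≈ 0.31871, p̂₂ = 81/285 ≈ 0.28421.
Pooled p̂ = (109+81)/(342+285) = 190/627 = 0.30303.
SE = √(p̂(1−p̂)(1/n₁+1/n₂)) = √(0.30303·0.69697·0.00643275) = √(0.00135862) = 0.03686.
z = (0.31871 − 0.28421)/0.03686 = 0.03450/0.03686 = 0.936.

z = 0.936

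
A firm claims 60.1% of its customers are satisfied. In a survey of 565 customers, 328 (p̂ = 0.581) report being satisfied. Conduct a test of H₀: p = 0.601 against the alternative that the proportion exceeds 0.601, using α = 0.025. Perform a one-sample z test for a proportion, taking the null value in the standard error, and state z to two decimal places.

p̂ = 328/565 ≈ 0.58053.
Under H₀, SE = √(0.601·0.399/565) = √(0.000424423) = 0.02060.
z = (0.58053 − 0.601)/0.02060 = -0.02047/0.02060 = -0.99.
p-value = P(Z > -0.994) ≈ 0.8398; since p > α = 0.025, fail to reject H₀.

z = -0.99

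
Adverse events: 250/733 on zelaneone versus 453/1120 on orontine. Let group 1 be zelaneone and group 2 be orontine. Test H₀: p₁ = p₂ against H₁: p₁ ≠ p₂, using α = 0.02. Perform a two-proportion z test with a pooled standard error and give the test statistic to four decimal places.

z = -2.7502

p̂₁ = 250/733 ≈ 0.341064, p̂₂ = 453/1120 ≈ 0.404464.
Pooled p̂ = (250+453)/(733+1120) = 703/1853 = 0.379385.
SE = √(0.235452 × 0.00225711) = 0.023053.
z = (0.341064 − 0.404464)/0.023053 = -0.063400/0.023053 = -2.7502.
p-value = 2·P(Z > 2.750) ≈ 0.0060; since p < α = 0.02, reject H₀.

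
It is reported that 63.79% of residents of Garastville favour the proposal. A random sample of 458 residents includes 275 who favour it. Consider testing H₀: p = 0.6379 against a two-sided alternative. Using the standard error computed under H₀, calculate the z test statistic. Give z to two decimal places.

p̂ = 275/458 ≈ 0.6004.
SE = √(p₀(1−p₀)/n) = √(0.23098/458) = 0.0225.
z = (0.6004 − 0.6379)/0.0225 = -0.0375/0.0225 = -1.67.
Two-sided p-value ≈ 2·Φ(−1.668) = 0.0953.

z = -1.67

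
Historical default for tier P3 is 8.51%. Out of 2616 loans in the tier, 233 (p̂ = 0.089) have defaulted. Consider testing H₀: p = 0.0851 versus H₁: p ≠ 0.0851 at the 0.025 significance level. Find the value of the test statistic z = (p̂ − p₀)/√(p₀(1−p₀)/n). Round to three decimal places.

p̂ = 233/2616 ≈ 0.08907.
Standard error under H₀: √(0.0851×0.9149/2616) = 0.00546.
z = (0.08907 − 0.0851)/0.00546 = 0.00397/0.00546 = 0.727.
Two-sided p-value ≈ 2·Φ(−0.727) = 0.4671; since p > α = 0.025, fail to reject H₀.

z = 0.727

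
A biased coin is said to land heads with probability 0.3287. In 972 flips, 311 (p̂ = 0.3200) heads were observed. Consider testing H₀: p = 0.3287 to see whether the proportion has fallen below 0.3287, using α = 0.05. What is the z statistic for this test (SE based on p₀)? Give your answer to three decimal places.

p̂ = 311/972 ≈ 0.31996.
Under H₀, SE = √(0.3287·0.6713/972) = √(0.000227013) = 0.01507.
z = (0.31996 − 0.3287)/0.01507 = -0.00874/0.01507 = -0.580.
p-value = P(Z < -0.580) ≈ 0.2809, so at α = 0.05 we fail to reject H₀.

z = -0.580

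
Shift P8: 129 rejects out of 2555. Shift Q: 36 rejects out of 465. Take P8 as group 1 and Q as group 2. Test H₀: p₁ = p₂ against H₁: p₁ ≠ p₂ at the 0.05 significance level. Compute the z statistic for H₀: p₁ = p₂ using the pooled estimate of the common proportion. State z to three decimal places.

z = -2.350

p̂₁ = 129/2555 = 0.05049, p̂₂ = 36/465 = 0.07742.
Pooled p̂ = (129+36)/(2555+465) = 165/3020 = 0.05464.
SE = √(p̂(1−p̂)(1/n₁+1/n₂)) = √(0.05464·0.94536·0.00254193) = √(0.000131292) = 0.01146.
z = (0.05049 − 0.07742)/0.01146 = -0.02693/0.01146 = -2.350.
Two-sided p-value ≈ 2·Φ(−2.350) = 0.0188; since p < α = 0.05, reject H₀.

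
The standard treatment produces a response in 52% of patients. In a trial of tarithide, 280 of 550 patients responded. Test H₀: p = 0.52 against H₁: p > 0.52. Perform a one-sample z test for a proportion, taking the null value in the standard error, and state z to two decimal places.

z = -0.51

p̂ = 280/550 = 0.5091.
Standard error under H₀: √(0.52×0.48/550) = 0.0213.
z = (0.5091 − 0.52)/0.0213 = -0.0109/0.0213 = -0.51.
p-value = P(Z > -0.512) ≈ 0.6957.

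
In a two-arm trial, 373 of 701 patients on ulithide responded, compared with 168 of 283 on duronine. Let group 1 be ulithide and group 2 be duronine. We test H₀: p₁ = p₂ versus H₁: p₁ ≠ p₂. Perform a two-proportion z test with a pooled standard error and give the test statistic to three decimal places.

z = -1.756

p̂₁ = 373/701 ≈ 0.53210, p̂₂ = 168/283 ≈ 0.59364.
Pooled p̂ = (373+168)/(701+283) = 541/984 = 0.54980.
SE = √(p̂(1−p̂)(1/n₁+1/n₂)) = √(0.54980·0.45020·0.0049601) = √(0.00122773) = 0.03504.
z = (0.53210 − 0.59364)/0.03504 = -0.06154/0.03504 = -1.756.
p-value = 2·P(Z > 1.756) ≈ 0.0790.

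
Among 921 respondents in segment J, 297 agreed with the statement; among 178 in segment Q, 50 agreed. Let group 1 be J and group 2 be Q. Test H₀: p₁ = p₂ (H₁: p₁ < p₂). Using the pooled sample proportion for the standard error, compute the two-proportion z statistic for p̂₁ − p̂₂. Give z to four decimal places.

p̂₁ = 297/921 ≈ 0.322476, p̂₂ = 50/178 ≈ 0.280899.
Pooled p̂ = (297+50)/(921+178) = 347/1099 = 0.315742.
SE = √(p̂(1−p̂)(1/n₁+1/n₂)) = √(0.315742·0.684258·0.00670375) = √(0.00144834) = 0.038057.
z = (0.322476 − 0.280899)/0.038057 = 0.041577/0.038057 = 1.0925.
p-value = P(Z < 1.092) ≈ 0.8627.

z = 1.0925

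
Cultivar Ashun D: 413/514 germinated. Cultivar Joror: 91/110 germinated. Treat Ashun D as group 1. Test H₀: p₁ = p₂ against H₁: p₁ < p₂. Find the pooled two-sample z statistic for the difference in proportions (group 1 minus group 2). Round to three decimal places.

z = -0.574

p̂₁ = 413/514 = 0.80350, p̂₂ = 91/110 = 0.82727.
Pooled p̂ = (413+91)/(514+110) = 504/624 = 0.80769.
SE = √(0.155325 × 0.0110364) = 0.04140.
z = (0.80350 − 0.82727)/0.04140 = -0.02377/0.04140 = -0.574.
p-value = P(Z < -0.574) ≈ 0.2829.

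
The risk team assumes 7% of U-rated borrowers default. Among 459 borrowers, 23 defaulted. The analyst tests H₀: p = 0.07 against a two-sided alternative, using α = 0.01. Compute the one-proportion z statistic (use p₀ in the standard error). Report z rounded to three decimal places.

z = -1.670

p̂ = 23/459 = 0.05011.
Standard error under H₀: √(0.07×0.93/459) = 0.01191.
z = (0.05011 − 0.07)/0.01191 = -0.01989/0.01191 = -1.670.
p-value = 2·P(Z > 1.670) ≈ 0.0949; since p > α = 0.01, fail to reject H₀.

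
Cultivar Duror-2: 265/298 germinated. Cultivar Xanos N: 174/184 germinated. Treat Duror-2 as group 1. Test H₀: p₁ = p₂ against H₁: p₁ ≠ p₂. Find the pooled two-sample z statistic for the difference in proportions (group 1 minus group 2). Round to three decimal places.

p̂₁ = 265/298 ≈ 0.88926, p̂₂ = 174/184 ≈ 0.94565.
Pooled p̂ = (265+174)/(298+184) = 439/482 = 0.91079.
SE = √(p̂(1−p̂)(1/n₁+1/n₂)) = √(0.91079·0.08921·0.00879049) = √(0.000714253) = 0.02673.
z = (0.88926 − 0.94565)/0.02673 = -0.05639/0.02673 = -2.110.
p-value = 2·P(Z > 2.110) ≈ 0.0349.

z = -2.110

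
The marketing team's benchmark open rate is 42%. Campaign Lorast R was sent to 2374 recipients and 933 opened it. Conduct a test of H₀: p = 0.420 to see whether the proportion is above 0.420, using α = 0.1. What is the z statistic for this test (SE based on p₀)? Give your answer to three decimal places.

p̂ = 933/2374 = 0.393008.
SE = √(p₀(1−p₀)/n) = √(0.2436/2374) = 0.010130.
z = (0.393008 − 0.42)/0.010130 = -0.026992/0.010130 = -2.665.
p-value = P(Z > -2.665) ≈ 0.9961. With α = 0.1, fail to reject H₀.

z = -2.665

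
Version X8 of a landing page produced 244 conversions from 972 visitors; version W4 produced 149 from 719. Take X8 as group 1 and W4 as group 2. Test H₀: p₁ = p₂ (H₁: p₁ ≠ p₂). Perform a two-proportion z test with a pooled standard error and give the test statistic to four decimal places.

z = 2.1080

p̂₁ = 244/972 = 0.2510288, p̂₂ = 149/719 = 0.2072323.
Pooled p̂ = (244+149)/(972+719) = 393/1691 = 0.2324069.
SE = √(p̂(1−p̂)(1/n₁+1/n₂)) = √(0.2324069·0.7675931·0.00241963) = √(0.000431647) = 0.0207761.
z = (0.2510288 − 0.2072323)/0.0207761 = 0.0437965/0.0207761 = 2.1080.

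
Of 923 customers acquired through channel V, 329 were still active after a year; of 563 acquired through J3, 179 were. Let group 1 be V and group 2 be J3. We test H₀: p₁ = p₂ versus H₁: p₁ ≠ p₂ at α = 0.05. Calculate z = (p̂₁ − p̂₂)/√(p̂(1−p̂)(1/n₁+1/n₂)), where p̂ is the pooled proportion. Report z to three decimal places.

z = 1.518

p̂₁ = 329/923 ≈ 0.35645, p̂₂ = 179/563 ≈ 0.31794.
Pooled p̂ = (329+179)/(923+563) = 508/1486 = 0.34186.
SE = √(0.224991 × 0.00285962) = 0.02537.
z = (0.35645 − 0.31794)/0.02537 = 0.03851/0.02537 = 1.518.
p-value = 2·P(Z > 1.518) ≈ 0.1290; since p > α = 0.05, fail to reject H₀.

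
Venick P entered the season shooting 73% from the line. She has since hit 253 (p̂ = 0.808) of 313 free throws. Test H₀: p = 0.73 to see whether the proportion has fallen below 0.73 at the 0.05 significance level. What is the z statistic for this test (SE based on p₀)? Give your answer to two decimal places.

p̂ = 253/313 = 0.8083.
Under H₀, SE = √(0.73·0.27/313) = √(0.000629712) = 0.0251.
z = (0.8083 − 0.73)/0.0251 = 0.0783/0.0251 = 3.12.
p-value = P(Z < 3.121) ≈ 0.9991. With α = 0.05, fail to reject H₀.

z = 3.12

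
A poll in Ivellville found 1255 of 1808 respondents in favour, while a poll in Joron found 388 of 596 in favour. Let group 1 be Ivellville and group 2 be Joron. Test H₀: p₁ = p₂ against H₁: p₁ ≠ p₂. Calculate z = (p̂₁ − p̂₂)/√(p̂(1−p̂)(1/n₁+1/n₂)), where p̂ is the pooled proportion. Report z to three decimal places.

p̂₁ = 1255/1808 ≈ 0.69414, p̂₂ = 388/596 ≈ 0.65101.
Pooled p̂ = (1255+388)/(1808+596) = 1643/2404 = 0.68344.
SE = √(p̂(1−p̂)(1/n₁+1/n₂)) = √(0.68344·0.31656·0.00223095) = √(0.000482662) = 0.02197.
z = (0.69414 − 0.65101)/0.02197 = 0.04313/0.02197 = 1.963.

z = 1.963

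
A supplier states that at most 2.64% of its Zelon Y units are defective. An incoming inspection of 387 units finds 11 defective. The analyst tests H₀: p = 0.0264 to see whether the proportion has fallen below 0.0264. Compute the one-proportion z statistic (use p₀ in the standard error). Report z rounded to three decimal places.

z = 0.248

p̂ = 11/387 = 0.02842.
Standard error under H₀: √(0.0264×0.9736/387) = 0.00815.
z = (0.02842 − 0.0264)/0.00815 = 0.00202/0.00815 = 0.248.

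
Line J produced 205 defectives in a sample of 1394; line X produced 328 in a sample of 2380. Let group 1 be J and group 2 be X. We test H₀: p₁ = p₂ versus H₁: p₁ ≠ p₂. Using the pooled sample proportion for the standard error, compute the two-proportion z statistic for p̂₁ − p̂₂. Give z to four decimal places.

p̂₁ = 205/1394 = 0.147059, p̂₂ = 328/2380 = 0.137815.
Pooled p̂ = (205+328)/(1394+2380) = 533/3774 = 0.141229.
SE = √(p̂(1−p̂)(1/n₁+1/n₂)) = √(0.141229·0.858771·0.00113753) = √(0.000137964) = 0.011746.
z = (0.147059 − 0.137815)/0.011746 = 0.009244/0.011746 = 0.7870.
Two-sided p-value ≈ 2·Φ(−0.787) = 0.4313.

z = 0.7870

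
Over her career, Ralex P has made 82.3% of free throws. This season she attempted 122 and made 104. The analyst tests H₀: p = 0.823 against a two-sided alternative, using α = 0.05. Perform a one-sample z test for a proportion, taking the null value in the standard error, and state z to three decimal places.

p̂ = 104/122 ≈ 0.85246.
Standard error under H₀: √(0.823×0.177/122) = 0.03455.
z = (0.85246 − 0.823)/0.03455 = 0.02946/0.03455 = 0.853.
p-value = 2·P(Z > 0.853) ≈ 0.3939, so at α = 0.05 we fail to reject H₀.

z = 0.853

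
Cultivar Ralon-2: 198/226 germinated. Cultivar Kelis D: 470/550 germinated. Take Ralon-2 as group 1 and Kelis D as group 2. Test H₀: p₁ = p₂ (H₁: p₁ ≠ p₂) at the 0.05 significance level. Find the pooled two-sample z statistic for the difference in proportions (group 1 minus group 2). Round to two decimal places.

z = 0.79

p̂₁ = 198/226 = 0.8761, p̂₂ = 470/550 = 0.8545.
Pooled p̂ = (198+470)/(226+550) = 668/776 = 0.8608.
SE = √(p̂(1−p̂)(1/n₁+1/n₂)) = √(0.8608·0.1392·0.00624296) = √(0.000747941) = 0.0273.
z = (0.8761 − 0.8545)/0.0273 = 0.0216/0.0273 = 0.79.
Two-sided p-value ≈ 2·Φ(−0.788) = 0.4305, so at α = 0.05 we fail to reject H₀.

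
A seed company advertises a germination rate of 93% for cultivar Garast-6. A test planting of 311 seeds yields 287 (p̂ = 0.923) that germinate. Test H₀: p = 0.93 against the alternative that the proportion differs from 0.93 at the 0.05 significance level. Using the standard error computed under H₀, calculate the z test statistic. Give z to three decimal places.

z = -0.496

p̂ = 287/311 ≈ 0.92283.
Under H₀, SE = √(0.93·0.07/311) = √(0.000209325) = 0.01447.
z = (0.92283 − 0.93)/0.01447 = -0.00717/0.01447 = -0.496.
p-value = 2·P(Z > 0.496) ≈ 0.6202; since p > α = 0.05, fail to reject H₀.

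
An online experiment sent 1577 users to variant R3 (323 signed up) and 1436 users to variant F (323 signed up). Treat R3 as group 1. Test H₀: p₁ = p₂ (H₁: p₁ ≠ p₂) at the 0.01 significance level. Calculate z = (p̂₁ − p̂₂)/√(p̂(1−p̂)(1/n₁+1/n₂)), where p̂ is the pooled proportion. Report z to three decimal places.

z = -1.343

p̂₁ = 323/1577 = 0.20482, p̂₂ = 323/1436 = 0.22493.
Pooled p̂ = (323+323)/(1577+1436) = 646/3013 = 0.21440.
SE = √(0.168435 × 0.00133049) = 0.01497.
z = (0.20482 − 0.22493)/0.01497 = -0.02011/0.01497 = -1.343.
Two-sided p-value ≈ 2·Φ(−1.343) = 0.1791, so at α = 0.01 we fail to reject H₀.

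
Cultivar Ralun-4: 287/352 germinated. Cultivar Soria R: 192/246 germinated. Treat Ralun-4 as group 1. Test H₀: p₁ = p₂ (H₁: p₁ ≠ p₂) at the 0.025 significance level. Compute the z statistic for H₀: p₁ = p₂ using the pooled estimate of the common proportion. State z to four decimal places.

z = 1.0505

p̂₁ = 287/352 = 0.815341, p̂₂ = 192/246 = 0.780488.
Pooled p̂ = (287+192)/(352+246) = 479/598 = 0.801003.
SE = √(p̂(1−p̂)(1/n₁+1/n₂)) = √(0.801003·0.198997·0.00690595) = √(0.00110079) = 0.033178.
z = (0.815341 − 0.780488)/0.033178 = 0.034853/0.033178 = 1.0505.
Two-sided p-value ≈ 2·Φ(−1.050) = 0.2935, so at α = 0.025 we fail to reject H₀.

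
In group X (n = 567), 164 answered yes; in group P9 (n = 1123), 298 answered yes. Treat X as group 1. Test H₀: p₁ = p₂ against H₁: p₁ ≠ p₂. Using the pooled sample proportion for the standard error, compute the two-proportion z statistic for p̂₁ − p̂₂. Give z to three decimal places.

p̂₁ = 164/567 ≈ 0.28924, p̂₂ = 298/1123 ≈ 0.26536.
Pooled p̂ = (164+298)/(567+1123) = 462/1690 = 0.27337.
SE = √(0.19864 × 0.00265414) = 0.02296.
z = (0.28924 − 0.26536)/0.02296 = 0.02388/0.02296 = 1.040.

z = 1.040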